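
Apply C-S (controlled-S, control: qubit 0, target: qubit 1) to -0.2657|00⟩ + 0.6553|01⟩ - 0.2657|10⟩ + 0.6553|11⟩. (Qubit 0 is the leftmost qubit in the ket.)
-0.2657|00⟩ + 0.6553|01⟩ - 0.2657|10⟩ + 0.6553i|11⟩

C-S leaves the control-|0⟩ kets |00⟩, |01⟩ unchanged and applies S to qubit 1 on the control-|1⟩ pair (|10⟩, |11⟩).
S = [[1, 0], [0, i]].
With a = amp(|10⟩) = -0.2657 and b = amp(|11⟩) = 0.6553:
new amp(|10⟩) = (1)·a = -0.2657
new amp(|11⟩) = (i)·b = 0.6553i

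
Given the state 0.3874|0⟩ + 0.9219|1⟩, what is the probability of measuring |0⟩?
0.1501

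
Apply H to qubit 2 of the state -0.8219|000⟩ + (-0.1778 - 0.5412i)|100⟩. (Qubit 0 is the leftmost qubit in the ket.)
-0.5812|000⟩ - 0.5812|001⟩ + (-0.1257 - 0.3827i)|100⟩ + (-0.1257 - 0.3827i)|101⟩

H on qubit 2 mixes each pair of kets that differ only in qubit 2: amplitudes (a, b) of (|…0…⟩, |…1…⟩) become ((a + b)/√2, (a − b)/√2). Kets absent from the input have amplitude 0.
(|000⟩, |001⟩): (a, b) = (-0.8219, 0) → (-0.5812, -0.5812)
(|100⟩, |101⟩): (a, b) = ((-0.1778 - 0.5412i), 0) → ((-0.1257 - 0.3827i), (-0.1257 - 0.3827i))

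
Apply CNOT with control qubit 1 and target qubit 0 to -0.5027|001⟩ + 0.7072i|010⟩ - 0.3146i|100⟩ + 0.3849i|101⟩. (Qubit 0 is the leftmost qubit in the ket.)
-0.5027|001⟩ - 0.3146i|100⟩ + 0.3849i|101⟩ + 0.7072i|110⟩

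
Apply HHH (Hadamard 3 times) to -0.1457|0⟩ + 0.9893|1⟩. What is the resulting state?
0.5965|0⟩ - 0.8026|1⟩

H² = I, so H^3 = H: a single Hadamard. With (a, b) = (-0.1457, 0.9893), H gives ((a + b)/√2, (a − b)/√2) = (0.5965, -0.8026).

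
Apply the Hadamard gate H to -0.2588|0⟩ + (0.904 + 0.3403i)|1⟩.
(0.4562 + 0.2406i)|0⟩ + (-0.8222 - 0.2406i)|1⟩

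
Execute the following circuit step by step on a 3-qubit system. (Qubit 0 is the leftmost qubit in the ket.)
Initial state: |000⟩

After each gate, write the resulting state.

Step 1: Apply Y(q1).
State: i|010⟩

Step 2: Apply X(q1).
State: i|000⟩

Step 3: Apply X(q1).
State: i|010⟩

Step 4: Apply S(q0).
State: i|010⟩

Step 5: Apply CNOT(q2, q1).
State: i|010⟩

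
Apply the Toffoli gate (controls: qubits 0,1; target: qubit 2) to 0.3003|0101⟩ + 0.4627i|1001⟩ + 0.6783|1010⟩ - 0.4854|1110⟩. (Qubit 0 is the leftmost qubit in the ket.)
0.3003|0101⟩ + 0.4627i|1001⟩ + 0.6783|1010⟩ - 0.4854|1100⟩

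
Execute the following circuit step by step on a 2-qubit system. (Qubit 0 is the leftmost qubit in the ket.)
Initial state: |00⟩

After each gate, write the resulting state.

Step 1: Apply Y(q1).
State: i|01⟩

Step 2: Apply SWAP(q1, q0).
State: i|10⟩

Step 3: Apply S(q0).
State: -|10⟩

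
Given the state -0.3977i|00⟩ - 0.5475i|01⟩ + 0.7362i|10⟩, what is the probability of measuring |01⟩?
0.2998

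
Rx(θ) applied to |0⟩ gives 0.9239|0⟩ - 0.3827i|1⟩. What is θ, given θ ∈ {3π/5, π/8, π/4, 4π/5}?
π/4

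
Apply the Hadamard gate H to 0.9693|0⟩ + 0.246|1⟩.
0.8593|0⟩ + 0.5115|1⟩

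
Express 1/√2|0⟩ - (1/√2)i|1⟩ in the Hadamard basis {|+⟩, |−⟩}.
(1/2 - (1/2)i)|+⟩ + (1/2 + (1/2)i)|−⟩

With |ψ⟩ = α|0⟩ + β|1⟩, the Hadamard-basis coefficients are ⟨+|ψ⟩ = (α + β)/√2 and ⟨−|ψ⟩ = (α − β)/√2.
Here α = 1/√2, β = -(1/√2)i: (α + β)/√2 = (1/2 - (1/2)i), (α − β)/√2 = (1/2 + (1/2)i).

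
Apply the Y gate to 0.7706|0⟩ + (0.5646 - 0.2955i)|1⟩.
(-0.2955 - 0.5646i)|0⟩ + 0.7706i|1⟩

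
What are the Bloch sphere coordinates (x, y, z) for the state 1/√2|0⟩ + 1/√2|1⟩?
(1, 0, 0)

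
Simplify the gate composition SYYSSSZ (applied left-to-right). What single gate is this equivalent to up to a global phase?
Z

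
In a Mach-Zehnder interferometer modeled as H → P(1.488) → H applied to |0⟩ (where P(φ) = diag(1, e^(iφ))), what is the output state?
(0.5414 + 0.4983i)|0⟩ + (0.4586 - 0.4983i)|1⟩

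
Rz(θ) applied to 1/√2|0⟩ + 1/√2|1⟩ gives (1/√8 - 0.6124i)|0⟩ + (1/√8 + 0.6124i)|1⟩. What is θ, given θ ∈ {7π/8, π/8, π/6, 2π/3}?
2π/3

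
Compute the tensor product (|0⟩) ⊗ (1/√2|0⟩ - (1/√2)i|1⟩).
1/√2|00⟩ - (1/√2)i|01⟩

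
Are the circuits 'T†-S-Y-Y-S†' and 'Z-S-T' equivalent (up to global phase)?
Yes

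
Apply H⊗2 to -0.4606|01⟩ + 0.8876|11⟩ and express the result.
0.2135|00⟩ - 0.2135|01⟩ - 0.6741|10⟩ + 0.6741|11⟩

H⊗2 gives amp(|y⟩) = (1/2) Σ_x (−1)^(x·y) amp(|x⟩), where x·y is the number of positions in which both x and y have a 1.
|00⟩: (-0.4606 + 0.8876)/2 = 0.2135
|01⟩: (0.4606 - 0.8876)/2 = -0.2135
|10⟩: (-0.4606 - 0.8876)/2 = -0.6741
|11⟩: (0.4606 + 0.8876)/2 = 0.6741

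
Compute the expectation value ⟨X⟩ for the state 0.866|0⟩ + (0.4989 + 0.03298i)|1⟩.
0.8641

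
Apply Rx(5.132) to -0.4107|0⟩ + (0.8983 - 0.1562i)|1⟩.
(0.2595 - 0.489i)|0⟩ + (-0.7536 + 0.3546i)|1⟩

Rx(5.132) = [[cos(θ/2), −i·sin(θ/2)], [−i·sin(θ/2), cos(θ/2)]]; θ = 5.132, cos(θ/2) ≈ -0.83887, sin(θ/2) ≈ 0.544332.
With a = amp(|0⟩) = -0.4107 and b = amp(|1⟩) = (0.8983 - 0.1562i):
new amp(|0⟩) = (-0.83887)·a + (-0.544332i)·b = (0.2595 - 0.489i)
new amp(|1⟩) = (-0.544332i)·a + (-0.83887)·b = (-0.7536 + 0.3546i)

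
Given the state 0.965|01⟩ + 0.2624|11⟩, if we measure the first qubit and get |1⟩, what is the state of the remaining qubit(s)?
|1⟩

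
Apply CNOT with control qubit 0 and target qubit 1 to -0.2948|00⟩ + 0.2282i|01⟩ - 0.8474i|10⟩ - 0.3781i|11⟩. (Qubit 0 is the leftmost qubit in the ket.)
-0.2948|00⟩ + 0.2282i|01⟩ - 0.3781i|10⟩ - 0.8474i|11⟩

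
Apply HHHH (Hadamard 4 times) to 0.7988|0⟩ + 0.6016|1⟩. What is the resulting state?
0.7988|0⟩ + 0.6016|1⟩

H² = I, so an even number of Hadamards cancels: H^4 = I and the state is unchanged.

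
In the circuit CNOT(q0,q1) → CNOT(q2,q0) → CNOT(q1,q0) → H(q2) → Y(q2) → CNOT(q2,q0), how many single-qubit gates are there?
2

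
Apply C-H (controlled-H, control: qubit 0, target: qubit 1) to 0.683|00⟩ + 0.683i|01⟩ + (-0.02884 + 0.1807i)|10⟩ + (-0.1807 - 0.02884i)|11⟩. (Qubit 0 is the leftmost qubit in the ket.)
0.683|00⟩ + 0.683i|01⟩ + (-0.1482 + 0.1074i)|10⟩ + (0.1074 + 0.1482i)|11⟩

C-H leaves the control-|0⟩ kets |00⟩, |01⟩ unchanged and applies H to qubit 1 on the control-|1⟩ pair (|10⟩, |11⟩).
H = [[1/√2, 1/√2], [1/√2, -1/√2]].
With a = amp(|10⟩) = (-0.02884 + 0.1807i) and b = amp(|11⟩) = (-0.1807 - 0.02884i):
new amp(|10⟩) = (1/√2)·a + (1/√2)·b = (-0.1482 + 0.1074i)
new amp(|11⟩) = (1/√2)·a + (-1/√2)·b = (0.1074 + 0.1482i)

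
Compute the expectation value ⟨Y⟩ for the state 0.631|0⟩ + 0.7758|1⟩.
0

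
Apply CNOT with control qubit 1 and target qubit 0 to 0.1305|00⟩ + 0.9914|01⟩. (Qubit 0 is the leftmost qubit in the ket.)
0.1305|00⟩ + 0.9914|11⟩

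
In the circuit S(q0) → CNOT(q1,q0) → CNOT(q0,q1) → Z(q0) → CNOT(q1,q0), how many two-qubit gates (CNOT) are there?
3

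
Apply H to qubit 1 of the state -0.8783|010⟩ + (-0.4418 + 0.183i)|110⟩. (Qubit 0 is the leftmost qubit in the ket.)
-0.6211|000⟩ + 0.6211|010⟩ + (-0.3124 + 0.1294i)|100⟩ + (0.3124 - 0.1294i)|110⟩

H on qubit 1 mixes each pair of kets that differ only in qubit 1: amplitudes (a, b) of (|…0…⟩, |…1…⟩) become ((a + b)/√2, (a − b)/√2). Kets absent from the input have amplitude 0.
(|000⟩, |010⟩): (a, b) = (0, -0.8783) → (-0.6211, 0.6211)
(|100⟩, |110⟩): (a, b) = (0, (-0.4418 + 0.183i)) → ((-0.3124 + 0.1294i), (0.3124 - 0.1294i))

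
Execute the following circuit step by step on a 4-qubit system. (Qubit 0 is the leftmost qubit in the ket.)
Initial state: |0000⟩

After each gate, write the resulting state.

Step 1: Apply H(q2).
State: 1/√2|0000⟩ + 1/√2|0010⟩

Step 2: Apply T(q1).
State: 1/√2|0000⟩ + 1/√2|0010⟩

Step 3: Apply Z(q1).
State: 1/√2|0000⟩ + 1/√2|0010⟩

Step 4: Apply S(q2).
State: 1/√2|0000⟩ + (1/√2)i|0010⟩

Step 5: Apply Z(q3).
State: 1/√2|0000⟩ + (1/√2)i|0010⟩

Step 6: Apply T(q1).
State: 1/√2|0000⟩ + (1/√2)i|0010⟩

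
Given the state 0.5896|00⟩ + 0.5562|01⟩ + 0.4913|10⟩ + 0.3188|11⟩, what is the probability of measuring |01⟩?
0.3094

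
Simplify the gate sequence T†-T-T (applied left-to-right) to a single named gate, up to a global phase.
T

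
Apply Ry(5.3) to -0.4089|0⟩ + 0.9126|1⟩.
-0.0703|0⟩ - 0.9975|1⟩

Ry(5.3) = [[cos(θ/2), −sin(θ/2)], [sin(θ/2), cos(θ/2)]]; θ = 5.3, cos(θ/2) ≈ -0.881582, sin(θ/2) ≈ 0.472031.
With a = amp(|0⟩) = -0.4089 and b = amp(|1⟩) = 0.9126:
new amp(|0⟩) = (-0.881582)·a + (-0.472031)·b = -0.0703
new amp(|1⟩) = (0.472031)·a + (-0.881582)·b = -0.9975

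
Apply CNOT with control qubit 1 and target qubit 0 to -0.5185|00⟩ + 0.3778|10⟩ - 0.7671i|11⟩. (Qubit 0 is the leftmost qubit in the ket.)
-0.5185|00⟩ - 0.7671i|01⟩ + 0.3778|10⟩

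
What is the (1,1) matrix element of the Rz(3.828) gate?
(-0.3365 + 0.9417i)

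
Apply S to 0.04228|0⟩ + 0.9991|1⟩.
0.04228|0⟩ + 0.9991i|1⟩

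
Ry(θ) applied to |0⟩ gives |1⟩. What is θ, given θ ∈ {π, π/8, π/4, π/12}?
π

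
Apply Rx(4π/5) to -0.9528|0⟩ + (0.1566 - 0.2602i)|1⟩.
(-0.5419 - 0.1489i)|0⟩ + (0.04839 + 0.8258i)|1⟩

Rx(4π/5) = [[cos(θ/2), −i·sin(θ/2)], [−i·sin(θ/2), cos(θ/2)]]; θ = 4π/5, cos(θ/2) ≈ 0.309017, sin(θ/2) ≈ 0.951057.
With a = amp(|0⟩) = -0.9528 and b = amp(|1⟩) = (0.1566 - 0.2602i):
new amp(|0⟩) = (0.309017)·a + (-0.951057i)·b = (-0.5419 - 0.1489i)
new amp(|1⟩) = (-0.951057i)·a + (0.309017)·b = (0.04839 + 0.8258i)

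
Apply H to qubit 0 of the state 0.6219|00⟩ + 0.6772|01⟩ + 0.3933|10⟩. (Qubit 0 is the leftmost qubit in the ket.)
0.7179|00⟩ + 0.4789|01⟩ + 0.1616|10⟩ + 0.4789|11⟩

H on qubit 0 mixes each pair of kets that differ only in qubit 0: amplitudes (a, b) of (|…0…⟩, |…1…⟩) become ((a + b)/√2, (a − b)/√2). Kets absent from the input have amplitude 0.
(|00⟩, |10⟩): (a, b) = (0.6219, 0.3933) → (0.7179, 0.1616)
(|01⟩, |11⟩): (a, b) = (0.6772, 0) → (0.4789, 0.4789)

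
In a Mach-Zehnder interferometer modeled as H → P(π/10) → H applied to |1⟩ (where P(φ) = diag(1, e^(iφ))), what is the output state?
(0.02447 - 0.1545i)|0⟩ + (0.9755 + 0.1545i)|1⟩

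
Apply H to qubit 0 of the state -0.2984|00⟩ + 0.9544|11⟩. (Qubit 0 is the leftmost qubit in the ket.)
-0.211|00⟩ + 0.6749|01⟩ - 0.211|10⟩ - 0.6749|11⟩

H on qubit 0 mixes each pair of kets that differ only in qubit 0: amplitudes (a, b) of (|…0…⟩, |…1…⟩) become ((a + b)/√2, (a − b)/√2). Kets absent from the input have amplitude 0.
(|00⟩, |10⟩): (a, b) = (-0.2984, 0) → (-0.211, -0.211)
(|01⟩, |11⟩): (a, b) = (0, 0.9544) → (0.6749, -0.6749)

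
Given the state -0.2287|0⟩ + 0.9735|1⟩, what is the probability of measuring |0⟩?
0.0523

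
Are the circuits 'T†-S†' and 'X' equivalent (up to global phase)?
No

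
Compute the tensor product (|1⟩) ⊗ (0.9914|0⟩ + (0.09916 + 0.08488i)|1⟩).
0.9914|10⟩ + (0.09916 + 0.08488i)|11⟩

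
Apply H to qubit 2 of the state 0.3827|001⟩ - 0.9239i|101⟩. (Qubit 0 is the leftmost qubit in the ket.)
0.2706|000⟩ - 0.2706|001⟩ - 0.6533i|100⟩ + 0.6533i|101⟩

H on qubit 2 mixes each pair of kets that differ only in qubit 2: amplitudes (a, b) of (|…0…⟩, |…1…⟩) become ((a + b)/√2, (a − b)/√2). Kets absent from the input have amplitude 0.
(|000⟩, |001⟩): (a, b) = (0, 0.3827) → (0.2706, -0.2706)
(|100⟩, |101⟩): (a, b) = (0, -0.9239i) → (-0.6533i, 0.6533i)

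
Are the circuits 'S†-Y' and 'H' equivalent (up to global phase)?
No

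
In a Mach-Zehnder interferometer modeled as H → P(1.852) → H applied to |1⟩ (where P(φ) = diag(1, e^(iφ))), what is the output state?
(0.6388 - 0.4804i)|0⟩ + (0.3612 + 0.4804i)|1⟩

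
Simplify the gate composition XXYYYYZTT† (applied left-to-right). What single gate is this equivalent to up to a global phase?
Z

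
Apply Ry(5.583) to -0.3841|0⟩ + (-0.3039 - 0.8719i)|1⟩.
(0.465 + 0.299i)|0⟩ + (0.1537 + 0.819i)|1⟩

Ry(5.583) = [[cos(θ/2), −sin(θ/2)], [sin(θ/2), cos(θ/2)]]; θ = 5.583, cos(θ/2) ≈ -0.939341, sin(θ/2) ≈ 0.342985.
With a = amp(|0⟩) = -0.3841 and b = amp(|1⟩) = (-0.3039 - 0.8719i):
new amp(|0⟩) = (-0.939341)·a + (-0.342985)·b = (0.465 + 0.299i)
new amp(|1⟩) = (0.342985)·a + (-0.939341)·b = (0.1537 + 0.819i)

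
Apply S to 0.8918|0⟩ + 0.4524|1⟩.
0.8918|0⟩ + 0.4524i|1⟩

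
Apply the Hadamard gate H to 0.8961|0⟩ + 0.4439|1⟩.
0.9475|0⟩ + 0.3198|1⟩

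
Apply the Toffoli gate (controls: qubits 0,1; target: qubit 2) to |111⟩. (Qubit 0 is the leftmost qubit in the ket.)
|110⟩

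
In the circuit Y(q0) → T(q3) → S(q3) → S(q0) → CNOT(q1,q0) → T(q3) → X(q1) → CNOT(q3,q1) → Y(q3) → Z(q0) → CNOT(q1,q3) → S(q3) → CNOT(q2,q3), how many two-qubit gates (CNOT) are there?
4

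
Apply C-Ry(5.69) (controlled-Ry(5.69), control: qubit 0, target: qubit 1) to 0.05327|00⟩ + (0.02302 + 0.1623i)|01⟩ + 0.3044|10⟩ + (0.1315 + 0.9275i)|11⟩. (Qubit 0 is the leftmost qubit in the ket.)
0.05327|00⟩ + (0.02302 + 0.1623i)|01⟩ + (-0.3295 - 0.2711i)|10⟩ + (-0.03679 - 0.887i)|11⟩

C-Ry(5.69) leaves the control-|0⟩ kets |00⟩, |01⟩ unchanged and applies Ry(5.69) to qubit 1 on the control-|1⟩ pair (|10⟩, |11⟩).
Ry(5.69) = [[cos(θ/2), −sin(θ/2)], [sin(θ/2), cos(θ/2)]]; θ = 5.69, cos(θ/2) ≈ -0.956338, sin(θ/2) ≈ 0.292263.
With a = amp(|10⟩) = 0.3044 and b = amp(|11⟩) = (0.1315 + 0.9275i):
new amp(|10⟩) = (-0.956338)·a + (-0.292263)·b = (-0.3295 - 0.2711i)
new amp(|11⟩) = (0.292263)·a + (-0.956338)·b = (-0.03679 - 0.887i)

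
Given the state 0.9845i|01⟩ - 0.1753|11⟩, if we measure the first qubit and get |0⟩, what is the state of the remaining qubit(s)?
i|1⟩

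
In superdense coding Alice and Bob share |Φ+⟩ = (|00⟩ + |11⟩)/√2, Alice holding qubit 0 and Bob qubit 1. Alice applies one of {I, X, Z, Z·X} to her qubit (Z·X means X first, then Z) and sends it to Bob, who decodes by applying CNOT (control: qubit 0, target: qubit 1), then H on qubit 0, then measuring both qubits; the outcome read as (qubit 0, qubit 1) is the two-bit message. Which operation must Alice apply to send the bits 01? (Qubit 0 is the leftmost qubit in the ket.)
X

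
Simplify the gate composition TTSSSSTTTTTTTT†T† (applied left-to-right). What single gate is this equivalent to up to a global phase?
T†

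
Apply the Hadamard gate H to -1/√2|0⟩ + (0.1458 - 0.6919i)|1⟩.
(-0.3969 - 0.4892i)|0⟩ + (-0.6031 + 0.4892i)|1⟩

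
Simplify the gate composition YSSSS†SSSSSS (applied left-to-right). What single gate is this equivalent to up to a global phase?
Y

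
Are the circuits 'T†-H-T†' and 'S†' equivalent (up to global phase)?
No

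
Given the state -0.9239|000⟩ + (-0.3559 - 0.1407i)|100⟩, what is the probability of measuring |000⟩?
0.8536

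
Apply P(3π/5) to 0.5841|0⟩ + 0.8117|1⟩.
0.5841|0⟩ + (-0.2508 + 0.772i)|1⟩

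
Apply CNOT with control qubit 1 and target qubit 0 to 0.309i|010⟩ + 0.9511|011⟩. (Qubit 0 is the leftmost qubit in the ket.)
0.309i|110⟩ + 0.9511|111⟩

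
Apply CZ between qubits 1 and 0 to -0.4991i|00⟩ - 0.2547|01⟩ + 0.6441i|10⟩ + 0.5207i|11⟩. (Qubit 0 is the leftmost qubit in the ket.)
-0.4991i|00⟩ - 0.2547|01⟩ + 0.6441i|10⟩ - 0.5207i|11⟩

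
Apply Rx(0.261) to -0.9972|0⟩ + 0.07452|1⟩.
(-0.9887 - 0.009697i)|0⟩ + (0.07389 + 0.1298i)|1⟩

Rx(0.261) = [[cos(θ/2), −i·sin(θ/2)], [−i·sin(θ/2), cos(θ/2)]]; θ = 0.261, cos(θ/2) ≈ 0.991497, sin(θ/2) ≈ 0.13013.
With a = amp(|0⟩) = -0.9972 and b = amp(|1⟩) = 0.07452:
new amp(|0⟩) = (0.991497)·a + (-0.13013i)·b = (-0.9887 - 0.009697i)
new amp(|1⟩) = (-0.13013i)·a + (0.991497)·b = (0.07389 + 0.1298i)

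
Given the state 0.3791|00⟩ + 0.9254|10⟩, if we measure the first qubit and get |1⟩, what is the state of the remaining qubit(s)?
|0⟩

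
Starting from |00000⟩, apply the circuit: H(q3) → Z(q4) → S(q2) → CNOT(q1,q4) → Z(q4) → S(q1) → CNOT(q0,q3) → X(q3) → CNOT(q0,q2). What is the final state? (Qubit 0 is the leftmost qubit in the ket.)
1/√2|00000⟩ + 1/√2|00010⟩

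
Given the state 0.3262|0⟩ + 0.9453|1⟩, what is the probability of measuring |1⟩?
0.8936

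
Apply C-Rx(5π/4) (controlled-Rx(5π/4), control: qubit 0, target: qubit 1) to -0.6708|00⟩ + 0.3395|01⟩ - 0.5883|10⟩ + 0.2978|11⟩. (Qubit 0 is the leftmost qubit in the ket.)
-0.6708|00⟩ + 0.3395|01⟩ + (0.2251 - 0.2751i)|10⟩ + (-0.114 + 0.5435i)|11⟩

C-Rx(5π/4) leaves the control-|0⟩ kets |00⟩, |01⟩ unchanged and applies Rx(5π/4) to qubit 1 on the control-|1⟩ pair (|10⟩, |11⟩).
Rx(5π/4) = [[cos(θ/2), −i·sin(θ/2)], [−i·sin(θ/2), cos(θ/2)]]; θ = 5π/4, cos(θ/2) ≈ -0.382683, sin(θ/2) ≈ 0.92388.
With a = amp(|10⟩) = -0.5883 and b = amp(|11⟩) = 0.2978:
new amp(|10⟩) = (-0.382683)·a + (-0.92388i)·b = (0.2251 - 0.2751i)
new amp(|11⟩) = (-0.92388i)·a + (-0.382683)·b = (-0.114 + 0.5435i)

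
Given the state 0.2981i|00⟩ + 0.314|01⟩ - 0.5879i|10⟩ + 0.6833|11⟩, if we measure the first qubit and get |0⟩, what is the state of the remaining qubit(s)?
0.6885i|0⟩ + 0.7252|1⟩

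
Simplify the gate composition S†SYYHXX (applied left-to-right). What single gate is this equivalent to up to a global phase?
H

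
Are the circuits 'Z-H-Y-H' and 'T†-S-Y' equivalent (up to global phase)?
No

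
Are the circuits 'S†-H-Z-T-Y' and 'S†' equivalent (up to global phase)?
No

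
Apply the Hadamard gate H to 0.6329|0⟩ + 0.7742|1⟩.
0.995|0⟩ - 0.09991|1⟩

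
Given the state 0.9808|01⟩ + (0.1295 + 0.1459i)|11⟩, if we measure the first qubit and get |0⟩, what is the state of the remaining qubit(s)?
|1⟩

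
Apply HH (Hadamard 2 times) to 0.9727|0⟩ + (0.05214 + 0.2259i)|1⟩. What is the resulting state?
0.9727|0⟩ + (0.05214 + 0.2259i)|1⟩

H² = I, so an even number of Hadamards cancels: H^2 = I and the state is unchanged.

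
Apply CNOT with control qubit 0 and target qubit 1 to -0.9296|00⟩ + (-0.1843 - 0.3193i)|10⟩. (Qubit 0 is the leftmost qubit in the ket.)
-0.9296|00⟩ + (-0.1843 - 0.3193i)|11⟩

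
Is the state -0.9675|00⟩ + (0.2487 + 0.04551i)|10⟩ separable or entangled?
Separable

Writing the state as a|00⟩ + b|01⟩ + c|10⟩ + d|11⟩, it is a product state iff ad − bc = 0.
Here (a, b, c, d) = (-0.9675, 0, (0.2487 + 0.04551i), 0): ad − bc = (-0.9675)(0) − (0)(0.2487 + 0.04551i) = 0, so the state is separable.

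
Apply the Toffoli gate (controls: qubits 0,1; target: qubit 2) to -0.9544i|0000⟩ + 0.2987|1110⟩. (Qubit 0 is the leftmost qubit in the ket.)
-0.9544i|0000⟩ + 0.2987|1100⟩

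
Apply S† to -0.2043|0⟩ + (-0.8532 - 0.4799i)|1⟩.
-0.2043|0⟩ + (-0.4799 + 0.8532i)|1⟩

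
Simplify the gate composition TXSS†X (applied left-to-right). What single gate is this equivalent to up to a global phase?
T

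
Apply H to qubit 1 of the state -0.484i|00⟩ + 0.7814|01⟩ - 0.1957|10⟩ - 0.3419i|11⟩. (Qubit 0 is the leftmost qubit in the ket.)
(0.5525 - 0.3422i)|00⟩ + (-0.5525 - 0.3422i)|01⟩ + (-0.1384 - 0.2418i)|10⟩ + (-0.1384 + 0.2418i)|11⟩

H on qubit 1 mixes each pair of kets that differ only in qubit 1: amplitudes (a, b) of (|…0…⟩, |…1…⟩) become ((a + b)/√2, (a − b)/√2). Kets absent from the input have amplitude 0.
(|00⟩, |01⟩): (a, b) = (-0.484i, 0.7814) → ((0.5525 - 0.3422i), (-0.5525 - 0.3422i))
(|10⟩, |11⟩): (a, b) = (-0.1957, -0.3419i) → ((-0.1384 - 0.2418i), (-0.1384 + 0.2418i))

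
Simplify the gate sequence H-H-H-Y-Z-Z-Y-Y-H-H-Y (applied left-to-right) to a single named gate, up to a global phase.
H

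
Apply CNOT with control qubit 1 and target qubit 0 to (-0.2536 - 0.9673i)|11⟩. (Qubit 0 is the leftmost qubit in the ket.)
(-0.2536 - 0.9673i)|01⟩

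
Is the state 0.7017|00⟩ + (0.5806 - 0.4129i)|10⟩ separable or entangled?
Separable

Writing the state as a|00⟩ + b|01⟩ + c|10⟩ + d|11⟩, it is a product state iff ad − bc = 0.
Here (a, b, c, d) = (0.7017, 0, (0.5806 - 0.4129i), 0): ad − bc = (0.7017)(0) − (0)(0.5806 - 0.4129i) = 0, so the state is separable.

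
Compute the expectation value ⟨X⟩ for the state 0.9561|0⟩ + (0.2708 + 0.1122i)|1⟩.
0.5178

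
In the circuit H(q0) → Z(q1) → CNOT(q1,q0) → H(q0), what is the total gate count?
4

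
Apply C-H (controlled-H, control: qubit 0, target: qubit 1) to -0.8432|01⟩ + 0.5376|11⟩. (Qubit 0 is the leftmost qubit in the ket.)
-0.8432|01⟩ + 0.3801|10⟩ - 0.3801|11⟩

C-H leaves the control-|0⟩ kets |00⟩, |01⟩ unchanged and applies H to qubit 1 on the control-|1⟩ pair (|10⟩, |11⟩).
H = [[1/√2, 1/√2], [1/√2, -1/√2]].
With a = amp(|10⟩) = 0 and b = amp(|11⟩) = 0.5376:
new amp(|10⟩) = (1/√2)·a + (1/√2)·b = 0.3801
new amp(|11⟩) = (1/√2)·a + (-1/√2)·b = -0.3801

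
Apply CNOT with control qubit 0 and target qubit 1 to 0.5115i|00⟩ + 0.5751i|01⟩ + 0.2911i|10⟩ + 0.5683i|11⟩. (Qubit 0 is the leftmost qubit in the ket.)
0.5115i|00⟩ + 0.5751i|01⟩ + 0.5683i|10⟩ + 0.2911i|11⟩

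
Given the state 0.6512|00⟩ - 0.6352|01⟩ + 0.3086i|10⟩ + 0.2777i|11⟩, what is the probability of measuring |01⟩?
0.4035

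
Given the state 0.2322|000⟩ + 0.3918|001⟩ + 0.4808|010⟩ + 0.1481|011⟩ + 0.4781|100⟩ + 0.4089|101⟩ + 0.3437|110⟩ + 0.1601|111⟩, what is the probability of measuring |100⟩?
0.2286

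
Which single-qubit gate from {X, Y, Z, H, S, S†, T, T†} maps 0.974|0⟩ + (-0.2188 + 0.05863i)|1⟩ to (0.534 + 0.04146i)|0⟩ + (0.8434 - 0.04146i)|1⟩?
H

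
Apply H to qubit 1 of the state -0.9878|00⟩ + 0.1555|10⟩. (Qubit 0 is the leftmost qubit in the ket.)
-0.6985|00⟩ - 0.6985|01⟩ + 0.11|10⟩ + 0.11|11⟩

H on qubit 1 mixes each pair of kets that differ only in qubit 1: amplitudes (a, b) of (|…0…⟩, |…1…⟩) become ((a + b)/√2, (a − b)/√2). Kets absent from the input have amplitude 0.
(|00⟩, |01⟩): (a, b) = (-0.9878, 0) → (-0.6985, -0.6985)
(|10⟩, |11⟩): (a, b) = (0.1555, 0) → (0.11, 0.11)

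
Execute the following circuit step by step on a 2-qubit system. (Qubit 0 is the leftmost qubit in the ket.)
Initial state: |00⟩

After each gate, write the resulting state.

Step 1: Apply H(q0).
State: 1/√2|00⟩ + 1/√2|10⟩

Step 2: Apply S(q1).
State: 1/√2|00⟩ + 1/√2|10⟩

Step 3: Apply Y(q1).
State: (1/√2)i|01⟩ + (1/√2)i|11⟩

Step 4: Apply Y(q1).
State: 1/√2|00⟩ + 1/√2|10⟩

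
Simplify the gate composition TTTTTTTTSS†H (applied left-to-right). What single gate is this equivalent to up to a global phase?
H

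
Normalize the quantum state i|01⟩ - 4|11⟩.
0.2425i|01⟩ - 0.9701|11⟩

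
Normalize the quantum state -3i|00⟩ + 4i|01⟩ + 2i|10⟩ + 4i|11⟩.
-(1/√5)i|00⟩ + 0.5963i|01⟩ + 0.2981i|10⟩ + 0.5963i|11⟩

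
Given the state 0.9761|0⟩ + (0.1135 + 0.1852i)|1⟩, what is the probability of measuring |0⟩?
0.9528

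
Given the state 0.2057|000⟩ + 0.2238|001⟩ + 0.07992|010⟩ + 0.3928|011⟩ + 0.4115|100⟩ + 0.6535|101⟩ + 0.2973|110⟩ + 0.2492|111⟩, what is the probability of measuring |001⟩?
0.05009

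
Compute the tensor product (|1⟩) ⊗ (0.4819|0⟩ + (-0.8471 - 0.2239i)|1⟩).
0.4819|10⟩ + (-0.8471 - 0.2239i)|11⟩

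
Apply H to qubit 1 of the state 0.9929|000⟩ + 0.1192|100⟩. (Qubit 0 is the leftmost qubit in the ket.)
0.7021|000⟩ + 0.7021|010⟩ + 0.08429|100⟩ + 0.08429|110⟩

H on qubit 1 mixes each pair of kets that differ only in qubit 1: amplitudes (a, b) of (|…0…⟩, |…1…⟩) become ((a + b)/√2, (a − b)/√2). Kets absent from the input have amplitude 0.
(|000⟩, |010⟩): (a, b) = (0.9929, 0) → (0.7021, 0.7021)
(|100⟩, |110⟩): (a, b) = (0.1192, 0) → (0.08429, 0.08429)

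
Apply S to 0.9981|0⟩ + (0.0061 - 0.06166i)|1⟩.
0.9981|0⟩ + (0.06166 + 0.0061i)|1⟩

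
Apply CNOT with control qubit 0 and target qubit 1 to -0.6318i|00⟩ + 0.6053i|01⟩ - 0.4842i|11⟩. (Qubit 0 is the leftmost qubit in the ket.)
-0.6318i|00⟩ + 0.6053i|01⟩ - 0.4842i|10⟩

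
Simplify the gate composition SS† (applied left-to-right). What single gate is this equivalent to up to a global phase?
I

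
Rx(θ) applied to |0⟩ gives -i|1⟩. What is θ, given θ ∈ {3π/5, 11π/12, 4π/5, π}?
π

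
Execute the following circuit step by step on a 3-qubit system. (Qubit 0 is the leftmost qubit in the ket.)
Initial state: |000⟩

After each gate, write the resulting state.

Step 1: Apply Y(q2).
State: i|001⟩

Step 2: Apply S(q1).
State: i|001⟩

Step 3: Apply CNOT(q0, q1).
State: i|001⟩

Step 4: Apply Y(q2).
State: |000⟩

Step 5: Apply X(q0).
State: |100⟩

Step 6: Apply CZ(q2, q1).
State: |100⟩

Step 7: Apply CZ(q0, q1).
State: |100⟩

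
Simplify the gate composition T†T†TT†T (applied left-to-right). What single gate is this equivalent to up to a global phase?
T†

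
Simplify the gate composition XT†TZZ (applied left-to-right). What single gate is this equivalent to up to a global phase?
X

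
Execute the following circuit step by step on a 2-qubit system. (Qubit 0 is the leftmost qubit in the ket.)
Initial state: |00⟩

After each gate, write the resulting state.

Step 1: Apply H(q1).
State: 1/√2|00⟩ + 1/√2|01⟩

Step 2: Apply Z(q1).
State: 1/√2|00⟩ - 1/√2|01⟩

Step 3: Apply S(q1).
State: 1/√2|00⟩ - (1/√2)i|01⟩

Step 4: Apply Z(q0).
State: 1/√2|00⟩ - (1/√2)i|01⟩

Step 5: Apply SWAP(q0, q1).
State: 1/√2|00⟩ - (1/√2)i|10⟩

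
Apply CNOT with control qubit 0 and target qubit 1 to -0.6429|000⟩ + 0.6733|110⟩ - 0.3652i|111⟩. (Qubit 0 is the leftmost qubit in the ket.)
-0.6429|000⟩ + 0.6733|100⟩ - 0.3652i|101⟩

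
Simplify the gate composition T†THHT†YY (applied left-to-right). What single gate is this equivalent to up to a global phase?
T†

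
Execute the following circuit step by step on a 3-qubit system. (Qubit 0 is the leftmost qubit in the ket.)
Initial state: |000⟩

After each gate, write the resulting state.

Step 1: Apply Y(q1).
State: i|010⟩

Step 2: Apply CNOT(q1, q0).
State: i|110⟩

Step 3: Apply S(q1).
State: -|110⟩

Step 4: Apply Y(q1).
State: i|100⟩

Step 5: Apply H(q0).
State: (1/√2)i|000⟩ - (1/√2)i|100⟩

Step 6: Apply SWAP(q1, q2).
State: (1/√2)i|000⟩ - (1/√2)i|100⟩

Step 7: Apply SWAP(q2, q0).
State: (1/√2)i|000⟩ - (1/√2)i|001⟩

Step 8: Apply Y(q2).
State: -1/√2|000⟩ - 1/√2|001⟩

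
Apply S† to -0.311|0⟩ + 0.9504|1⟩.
-0.311|0⟩ - 0.9504i|1⟩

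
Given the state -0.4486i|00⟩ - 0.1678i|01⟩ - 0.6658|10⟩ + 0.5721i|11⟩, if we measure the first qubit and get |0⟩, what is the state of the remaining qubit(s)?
-0.9366i|0⟩ - 0.3503i|1⟩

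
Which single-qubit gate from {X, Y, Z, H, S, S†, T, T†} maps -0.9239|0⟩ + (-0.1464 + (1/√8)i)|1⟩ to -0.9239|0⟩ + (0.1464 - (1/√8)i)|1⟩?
Z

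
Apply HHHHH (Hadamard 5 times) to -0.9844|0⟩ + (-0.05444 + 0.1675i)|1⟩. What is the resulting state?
(-0.7346 + 0.1184i)|0⟩ + (-0.6576 - 0.1184i)|1⟩

H² = I, so H^5 = H: a single Hadamard. With (a, b) = (-0.9844, (-0.05444 + 0.1675i)), H gives ((a + b)/√2, (a − b)/√2) = ((-0.7346 + 0.1184i), (-0.6576 - 0.1184i)).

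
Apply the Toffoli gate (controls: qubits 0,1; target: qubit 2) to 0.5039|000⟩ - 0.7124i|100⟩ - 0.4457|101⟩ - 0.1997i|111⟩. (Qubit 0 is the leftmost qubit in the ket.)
0.5039|000⟩ - 0.7124i|100⟩ - 0.4457|101⟩ - 0.1997i|110⟩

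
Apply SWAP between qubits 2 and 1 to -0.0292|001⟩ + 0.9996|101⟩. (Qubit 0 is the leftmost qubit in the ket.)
-0.0292|010⟩ + 0.9996|110⟩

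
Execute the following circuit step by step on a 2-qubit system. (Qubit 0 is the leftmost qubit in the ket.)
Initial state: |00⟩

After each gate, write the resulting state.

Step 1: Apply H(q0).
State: 1/√2|00⟩ + 1/√2|10⟩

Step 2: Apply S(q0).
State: 1/√2|00⟩ + (1/√2)i|10⟩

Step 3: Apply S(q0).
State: 1/√2|00⟩ - 1/√2|10⟩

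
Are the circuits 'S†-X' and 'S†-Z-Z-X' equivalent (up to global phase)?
Yes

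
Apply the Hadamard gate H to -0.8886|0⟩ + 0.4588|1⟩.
-0.3039|0⟩ - 0.9528|1⟩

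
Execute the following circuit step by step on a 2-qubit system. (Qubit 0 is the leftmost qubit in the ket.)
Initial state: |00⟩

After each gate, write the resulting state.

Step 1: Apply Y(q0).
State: i|10⟩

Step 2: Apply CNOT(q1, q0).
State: i|10⟩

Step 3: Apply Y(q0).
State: |00⟩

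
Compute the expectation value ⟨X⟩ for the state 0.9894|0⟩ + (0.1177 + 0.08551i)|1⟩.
0.2329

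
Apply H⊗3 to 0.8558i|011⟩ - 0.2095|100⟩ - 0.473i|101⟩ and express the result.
(-0.07407 + 0.1353i)|000⟩ + (-0.07407 - 0.1353i)|001⟩ + (-0.07407 - 0.4698i)|010⟩ + (-0.07407 + 0.4698i)|011⟩ + (0.07407 + 0.4698i)|100⟩ + (0.07407 - 0.4698i)|101⟩ + (0.07407 - 0.1353i)|110⟩ + (0.07407 + 0.1353i)|111⟩

H⊗3 gives amp(|y⟩) = (1/2√2) Σ_x (−1)^(x·y) amp(|x⟩), where x·y is the number of positions in which both x and y have a 1.
|000⟩: (0.8558i - 0.2095 - 0.473i)/(2√2) = (-0.07407 + 0.1353i)
|001⟩: (-0.8558i - 0.2095 + 0.473i)/(2√2) = (-0.07407 - 0.1353i)
|010⟩: (-0.8558i - 0.2095 - 0.473i)/(2√2) = (-0.07407 - 0.4698i)
|011⟩: (0.8558i - 0.2095 + 0.473i)/(2√2) = (-0.07407 + 0.4698i)
|100⟩: (0.8558i + 0.2095 + 0.473i)/(2√2) = (0.07407 + 0.4698i)
|101⟩: (-0.8558i + 0.2095 - 0.473i)/(2√2) = (0.07407 - 0.4698i)
|110⟩: (-0.8558i + 0.2095 + 0.473i)/(2√2) = (0.07407 - 0.1353i)
|111⟩: (0.8558i + 0.2095 - 0.473i)/(2√2) = (0.07407 + 0.1353i)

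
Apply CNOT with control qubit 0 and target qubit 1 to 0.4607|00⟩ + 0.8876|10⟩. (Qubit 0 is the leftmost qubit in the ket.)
0.4607|00⟩ + 0.8876|11⟩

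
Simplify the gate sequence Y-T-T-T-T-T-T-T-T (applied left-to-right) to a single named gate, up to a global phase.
Y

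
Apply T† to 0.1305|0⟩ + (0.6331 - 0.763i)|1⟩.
0.1305|0⟩ + (-0.09185 - 0.9872i)|1⟩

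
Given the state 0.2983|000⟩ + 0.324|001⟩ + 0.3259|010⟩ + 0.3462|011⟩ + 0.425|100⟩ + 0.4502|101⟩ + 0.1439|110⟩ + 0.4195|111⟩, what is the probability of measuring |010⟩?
0.1062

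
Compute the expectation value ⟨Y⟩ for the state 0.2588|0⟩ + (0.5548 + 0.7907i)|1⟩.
0.4093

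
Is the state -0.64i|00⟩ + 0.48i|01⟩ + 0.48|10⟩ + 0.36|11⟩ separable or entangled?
Entangled

Writing the state as a|00⟩ + b|01⟩ + c|10⟩ + d|11⟩, it is a product state iff ad − bc = 0.
Here (a, b, c, d) = (-0.64i, 0.48i, 0.48, 0.36): ad − bc = (-0.64i)(0.36) − (0.48i)(0.48) = -0.4608i ≠ 0, so the state is entangled.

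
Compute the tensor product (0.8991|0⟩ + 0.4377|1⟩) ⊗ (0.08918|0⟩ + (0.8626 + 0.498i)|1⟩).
0.08018|00⟩ + (0.7756 + 0.4478i)|01⟩ + 0.03903|10⟩ + (0.3776 + 0.218i)|11⟩

amp(|b₁b₂…⟩) = product of the factor amplitudes for bits b₁, b₂, …; only kets whose every factor amplitude is nonzero survive.
|00⟩: (0.8991)(0.08918) = 0.08018
|01⟩: (0.8991)(0.8626 + 0.498i) = (0.7756 + 0.4478i)
|10⟩: (0.4377)(0.08918) = 0.03903
|11⟩: (0.4377)(0.8626 + 0.498i) = (0.3776 + 0.218i)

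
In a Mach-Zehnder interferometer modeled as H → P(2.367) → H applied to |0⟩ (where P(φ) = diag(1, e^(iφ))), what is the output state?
(0.1426 + 0.3497i)|0⟩ + (0.8574 - 0.3497i)|1⟩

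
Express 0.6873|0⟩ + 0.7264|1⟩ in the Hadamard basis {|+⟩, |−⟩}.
0.9996|+⟩ - 0.02765|−⟩

With |ψ⟩ = α|0⟩ + β|1⟩, the Hadamard-basis coefficients are ⟨+|ψ⟩ = (α + β)/√2 and ⟨−|ψ⟩ = (α − β)/√2.
Here α = 0.6873, β = 0.7264: (α + β)/√2 = 0.9996, (α − β)/√2 = -0.02765.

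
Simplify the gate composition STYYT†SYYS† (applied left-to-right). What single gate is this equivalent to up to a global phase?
S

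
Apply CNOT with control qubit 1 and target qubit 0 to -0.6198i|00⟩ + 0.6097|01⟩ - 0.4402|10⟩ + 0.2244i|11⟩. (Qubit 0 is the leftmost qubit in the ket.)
-0.6198i|00⟩ + 0.2244i|01⟩ - 0.4402|10⟩ + 0.6097|11⟩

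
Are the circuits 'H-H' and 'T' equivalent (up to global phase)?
No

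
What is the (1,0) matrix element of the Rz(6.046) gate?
0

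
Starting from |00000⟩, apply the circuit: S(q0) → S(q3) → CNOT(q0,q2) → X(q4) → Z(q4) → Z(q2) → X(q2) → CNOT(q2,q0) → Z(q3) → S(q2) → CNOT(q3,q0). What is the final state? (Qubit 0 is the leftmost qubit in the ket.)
-i|10101⟩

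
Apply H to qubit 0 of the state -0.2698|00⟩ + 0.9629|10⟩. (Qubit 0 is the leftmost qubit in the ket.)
0.4901|00⟩ - 0.8717|10⟩

H on qubit 0 mixes each pair of kets that differ only in qubit 0: amplitudes (a, b) of (|…0…⟩, |…1…⟩) become ((a + b)/√2, (a − b)/√2). Kets absent from the input have amplitude 0.
(|00⟩, |10⟩): (a, b) = (-0.2698, 0.9629) → (0.4901, -0.8717)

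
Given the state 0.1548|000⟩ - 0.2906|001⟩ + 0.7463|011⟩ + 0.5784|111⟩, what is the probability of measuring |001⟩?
0.08445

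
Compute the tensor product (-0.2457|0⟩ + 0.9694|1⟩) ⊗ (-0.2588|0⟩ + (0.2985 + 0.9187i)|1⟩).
0.06359|00⟩ + (-0.07334 - 0.2257i)|01⟩ - 0.2509|10⟩ + (0.2894 + 0.8906i)|11⟩

amp(|b₁b₂…⟩) = product of the factor amplitudes for bits b₁, b₂, …; only kets whose every factor amplitude is nonzero survive.
|00⟩: (-0.2457)(-0.2588) = 0.06359
|01⟩: (-0.2457)(0.2985 + 0.9187i) = (-0.07334 - 0.2257i)
|10⟩: (0.9694)(-0.2588) = -0.2509
|11⟩: (0.9694)(0.2985 + 0.9187i) = (0.2894 + 0.8906i)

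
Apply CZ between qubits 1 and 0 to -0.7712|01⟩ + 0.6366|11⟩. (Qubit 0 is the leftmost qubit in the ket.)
-0.7712|01⟩ - 0.6366|11⟩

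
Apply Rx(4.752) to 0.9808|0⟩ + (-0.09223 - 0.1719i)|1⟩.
(-0.8262 + 0.06391i)|0⟩ + (0.0665 - 0.5557i)|1⟩

Rx(4.752) = [[cos(θ/2), −i·sin(θ/2)], [−i·sin(θ/2), cos(θ/2)]]; θ = 4.752, cos(θ/2) ≈ -0.720972, sin(θ/2) ≈ 0.692964.
With a = amp(|0⟩) = 0.9808 and b = amp(|1⟩) = (-0.09223 - 0.1719i):
new amp(|0⟩) = (-0.720972)·a + (-0.692964i)·b = (-0.8262 + 0.06391i)
new amp(|1⟩) = (-0.692964i)·a + (-0.720972)·b = (0.0665 - 0.5557i)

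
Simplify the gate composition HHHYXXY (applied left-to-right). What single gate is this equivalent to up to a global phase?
H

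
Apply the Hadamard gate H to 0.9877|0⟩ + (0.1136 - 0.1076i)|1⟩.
(0.7787 - 0.07608i)|0⟩ + (0.6181 + 0.07608i)|1⟩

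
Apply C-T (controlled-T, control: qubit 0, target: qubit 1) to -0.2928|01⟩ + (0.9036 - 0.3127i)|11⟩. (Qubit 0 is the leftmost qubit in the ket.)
-0.2928|01⟩ + (0.8601 + 0.4178i)|11⟩

C-T leaves the control-|0⟩ kets |00⟩, |01⟩ unchanged and applies T to qubit 1 on the control-|1⟩ pair (|10⟩, |11⟩).
T = [[1, 0], [0, (1/√2 + (1/√2)i)]].
With a = amp(|10⟩) = 0 and b = amp(|11⟩) = (0.9036 - 0.3127i):
new amp(|10⟩) = (1)·a = 0
new amp(|11⟩) = (1/√2 + (1/√2)i)·b = (0.8601 + 0.4178i)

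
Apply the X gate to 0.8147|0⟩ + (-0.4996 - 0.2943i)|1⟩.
(-0.4996 - 0.2943i)|0⟩ + 0.8147|1⟩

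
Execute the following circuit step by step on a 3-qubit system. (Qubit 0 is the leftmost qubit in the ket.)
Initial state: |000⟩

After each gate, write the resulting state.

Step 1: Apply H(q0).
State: 1/√2|000⟩ + 1/√2|100⟩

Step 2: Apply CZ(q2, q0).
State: 1/√2|000⟩ + 1/√2|100⟩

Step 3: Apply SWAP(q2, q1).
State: 1/√2|000⟩ + 1/√2|100⟩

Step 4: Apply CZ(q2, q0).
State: 1/√2|000⟩ + 1/√2|100⟩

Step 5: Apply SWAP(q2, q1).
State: 1/√2|000⟩ + 1/√2|100⟩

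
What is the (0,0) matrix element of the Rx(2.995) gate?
0.07323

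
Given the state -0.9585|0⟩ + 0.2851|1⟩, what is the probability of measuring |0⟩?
0.9187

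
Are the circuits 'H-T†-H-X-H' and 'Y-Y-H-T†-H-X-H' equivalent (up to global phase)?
Yes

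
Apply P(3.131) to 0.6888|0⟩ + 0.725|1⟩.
0.6888|0⟩ + (-0.725 + 0.00768i)|1⟩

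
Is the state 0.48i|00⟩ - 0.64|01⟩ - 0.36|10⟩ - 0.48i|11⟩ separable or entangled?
Separable

Writing the state as a|00⟩ + b|01⟩ + c|10⟩ + d|11⟩, it is a product state iff ad − bc = 0.
Here (a, b, c, d) = (0.48i, -0.64, -0.36, -0.48i): ad − bc = (0.48i)(-0.48i) − (-0.64)(-0.36) = 0, so the state is separable.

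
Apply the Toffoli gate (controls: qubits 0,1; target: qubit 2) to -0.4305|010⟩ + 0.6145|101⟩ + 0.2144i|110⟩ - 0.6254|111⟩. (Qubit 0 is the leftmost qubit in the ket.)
-0.4305|010⟩ + 0.6145|101⟩ - 0.6254|110⟩ + 0.2144i|111⟩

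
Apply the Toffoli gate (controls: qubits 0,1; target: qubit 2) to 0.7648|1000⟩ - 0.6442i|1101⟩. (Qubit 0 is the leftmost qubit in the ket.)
0.7648|1000⟩ - 0.6442i|1111⟩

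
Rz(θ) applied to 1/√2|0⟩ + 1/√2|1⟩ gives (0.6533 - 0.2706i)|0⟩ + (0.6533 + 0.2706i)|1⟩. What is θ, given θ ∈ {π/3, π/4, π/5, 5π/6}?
π/4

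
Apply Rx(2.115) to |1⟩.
-0.8711i|0⟩ + 0.4911|1⟩

Rx(2.115) = [[cos(θ/2), −i·sin(θ/2)], [−i·sin(θ/2), cos(θ/2)]]; θ = 2.115, cos(θ/2) ≈ 0.491051, sin(θ/2) ≈ 0.871131.
With a = amp(|0⟩) = 0 and b = amp(|1⟩) = 1:
new amp(|0⟩) = (0.491051)·a + (-0.871131i)·b = -0.8711i
new amp(|1⟩) = (-0.871131i)·a + (0.491051)·b = 0.4911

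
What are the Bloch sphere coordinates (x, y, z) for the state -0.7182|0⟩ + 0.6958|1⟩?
(-0.9994, 0, 0.03167)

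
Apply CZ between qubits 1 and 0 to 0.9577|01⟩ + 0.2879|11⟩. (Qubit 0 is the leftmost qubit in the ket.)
0.9577|01⟩ - 0.2879|11⟩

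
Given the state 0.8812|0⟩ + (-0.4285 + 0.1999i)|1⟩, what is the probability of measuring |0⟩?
0.7765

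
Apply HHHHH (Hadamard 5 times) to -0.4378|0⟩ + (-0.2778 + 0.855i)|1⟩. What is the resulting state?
(-0.506 + 0.6046i)|0⟩ + (-0.1131 - 0.6046i)|1⟩

H² = I, so H^5 = H: a single Hadamard. With (a, b) = (-0.4378, (-0.2778 + 0.855i)), H gives ((a + b)/√2, (a − b)/√2) = ((-0.506 + 0.6046i), (-0.1131 - 0.6046i)).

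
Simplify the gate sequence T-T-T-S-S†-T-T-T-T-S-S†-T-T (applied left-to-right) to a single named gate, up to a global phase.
T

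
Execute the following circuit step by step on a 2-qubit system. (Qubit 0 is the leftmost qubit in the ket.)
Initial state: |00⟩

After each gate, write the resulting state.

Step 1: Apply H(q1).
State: 1/√2|00⟩ + 1/√2|01⟩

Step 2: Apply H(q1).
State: |00⟩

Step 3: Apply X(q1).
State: |01⟩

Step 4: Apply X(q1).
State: |00⟩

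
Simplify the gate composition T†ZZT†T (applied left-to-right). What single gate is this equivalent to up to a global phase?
T†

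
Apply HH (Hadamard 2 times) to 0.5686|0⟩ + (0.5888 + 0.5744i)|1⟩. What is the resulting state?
0.5686|0⟩ + (0.5888 + 0.5744i)|1⟩

H² = I, so an even number of Hadamards cancels: H^2 = I and the state is unchanged.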